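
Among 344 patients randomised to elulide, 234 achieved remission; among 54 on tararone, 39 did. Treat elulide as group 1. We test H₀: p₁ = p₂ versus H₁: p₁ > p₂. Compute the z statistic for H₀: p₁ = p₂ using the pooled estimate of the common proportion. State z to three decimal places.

p̂₁ = 234/344 ≈ 0.68023, p̂₂ = 39/54 ≈ 0.72222.
Pooled p̂ = (234+39)/(344+54) = 273/398 = 0.68593.
SE = √(0.21543 × 0.0214255) = 0.06794.
z = (0.68023 − 0.72222)/0.06794 = -0.04199/0.06794 = -0.618.

z = -0.618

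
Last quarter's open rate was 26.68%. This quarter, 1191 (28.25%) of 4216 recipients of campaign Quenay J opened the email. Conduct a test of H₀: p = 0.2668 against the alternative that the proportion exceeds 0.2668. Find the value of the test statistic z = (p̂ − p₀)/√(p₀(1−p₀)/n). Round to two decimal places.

z = 2.30

p̂ = 1191/4216 ≈ 0.282495.
Standard error under H₀: √(0.2668×0.7332/4216) = 0.006812.
z = (0.282495 − 0.2668)/0.006812 = 0.015695/0.006812 = 2.30.
p-value = P(Z > 2.304) ≈ 0.0106.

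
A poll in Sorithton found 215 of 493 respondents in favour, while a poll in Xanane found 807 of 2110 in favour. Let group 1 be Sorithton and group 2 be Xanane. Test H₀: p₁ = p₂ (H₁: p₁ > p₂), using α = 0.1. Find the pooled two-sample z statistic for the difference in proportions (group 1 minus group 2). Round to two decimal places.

p̂₁ = 215/493 = 0.4361, p̂₂ = 807/2110 = 0.3825.
Pooled p̂ = (215+807)/(493+2110) = 1022/2603 = 0.3926.
SE = √(p̂(1−p̂)(1/n₁+1/n₂)) = √(0.3926·0.6074·0.00250233) = √(0.000596732) = 0.0244.
z = (0.4361 − 0.3825)/0.0244 = 0.0536/0.0244 = 2.20.
p-value = P(Z > 2.196) ≈ 0.0141. With α = 0.1, reject H₀.

z = 2.20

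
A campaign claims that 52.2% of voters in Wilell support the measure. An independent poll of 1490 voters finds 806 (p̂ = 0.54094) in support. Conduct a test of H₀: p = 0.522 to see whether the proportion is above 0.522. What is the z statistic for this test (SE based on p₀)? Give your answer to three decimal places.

p̂ = 806/1490 ≈ 0.54094.
Standard error under H₀: √(0.522×0.478/1490) = 0.01294.
z = (0.54094 − 0.522)/0.01294 = 0.01894/0.01294 = 1.464.
p-value = P(Z > 1.464) ≈ 0.0717.

z = 1.464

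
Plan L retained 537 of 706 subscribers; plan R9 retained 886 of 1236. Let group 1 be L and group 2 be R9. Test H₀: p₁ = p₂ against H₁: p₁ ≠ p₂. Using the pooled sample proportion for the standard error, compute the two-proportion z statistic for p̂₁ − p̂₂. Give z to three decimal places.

z = 2.098

p̂₁ = 537/706 ≈ 0.760623, p̂₂ = 886/1236 ≈ 0.716828.
Pooled p̂ = (537+886)/(706+1236) = 1423/1942 = 0.732750.
SE = √(0.195828 × 0.00222549) = 0.020876.
z = (0.760623 − 0.716828)/0.020876 = 0.043795/0.020876 = 2.098.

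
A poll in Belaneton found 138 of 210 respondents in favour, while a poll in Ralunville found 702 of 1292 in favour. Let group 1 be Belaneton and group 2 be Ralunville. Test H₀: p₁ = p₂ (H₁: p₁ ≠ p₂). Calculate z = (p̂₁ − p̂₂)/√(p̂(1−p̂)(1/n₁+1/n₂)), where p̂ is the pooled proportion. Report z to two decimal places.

p̂₁ = 138/210 ≈ 0.6571, p̂₂ = 702/1292 ≈ 0.5433.
Pooled p̂ = (138+702)/(210+1292) = 840/1502 = 0.5593.
SE = √(p̂(1−p̂)(1/n₁+1/n₂)) = √(0.5593·0.4407·0.0055359) = √(0.00136454) = 0.0369.
z = (0.6571 − 0.5433)/0.0369 = 0.1138/0.0369 = 3.08.
p-value = 2·P(Z > 3.081) ≈ 0.0021.

z = 3.08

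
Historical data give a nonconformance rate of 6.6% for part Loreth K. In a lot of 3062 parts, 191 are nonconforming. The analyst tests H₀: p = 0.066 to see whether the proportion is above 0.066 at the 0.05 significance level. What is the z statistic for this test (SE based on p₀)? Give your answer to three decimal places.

p̂ = 191/3062 = 0.062378.
Standard error under H₀: √(0.066×0.934/3062) = 0.004487.
z = (0.062378 − 0.066)/0.004487 = -0.003622/0.004487 = -0.807.
p-value = P(Z > -0.807) ≈ 0.7903; since p > α = 0.05, fail to reject H₀.

z = -0.807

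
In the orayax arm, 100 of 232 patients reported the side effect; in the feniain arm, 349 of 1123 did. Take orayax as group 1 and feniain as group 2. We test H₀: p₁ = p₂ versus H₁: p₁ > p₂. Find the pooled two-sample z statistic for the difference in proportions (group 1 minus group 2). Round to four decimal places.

z = 3.5427

p̂₁ = 100/232 ≈ 0.431034, p̂₂ = 349/1123 ≈ 0.310775.
Pooled p̂ = (100+349)/(232+1123) = 449/1355 = 0.331365.
SE = √(0.221562 × 0.00520082) = 0.033946.
z = (0.431034 − 0.310775)/0.033946 = 0.120259/0.033946 = 3.5427.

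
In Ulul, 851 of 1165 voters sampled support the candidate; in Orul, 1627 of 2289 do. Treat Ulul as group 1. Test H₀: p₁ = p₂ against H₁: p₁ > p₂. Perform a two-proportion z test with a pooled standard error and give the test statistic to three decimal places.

p̂₁ = 851/1165 ≈ 0.73047, p̂₂ = 1627/2289 ≈ 0.71079.
Pooled p̂ = (851+1627)/(1165+2289) = 2478/3454 = 0.71743.
SE = √(p̂(1−p̂)(1/n₁+1/n₂)) = √(0.71743·0.28257·0.00129524) = √(0.000262577) = 0.01620.
z = (0.73047 − 0.71079)/0.01620 = 0.01968/0.01620 = 1.215.

z = 1.215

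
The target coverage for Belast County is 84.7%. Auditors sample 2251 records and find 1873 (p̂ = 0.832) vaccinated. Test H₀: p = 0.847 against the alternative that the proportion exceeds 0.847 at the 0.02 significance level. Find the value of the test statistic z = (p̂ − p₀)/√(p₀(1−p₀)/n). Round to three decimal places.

p̂ = 1873/2251 = 0.83207.
Under H₀, SE = √(0.847·0.153/2251) = √(5.75704e-05) = 0.00759.
z = (0.83207 − 0.847)/0.00759 = -0.01493/0.00759 = -1.967.
p-value = P(Z > -1.967) ≈ 0.9754. With α = 0.02, fail to reject H₀.

z = -1.967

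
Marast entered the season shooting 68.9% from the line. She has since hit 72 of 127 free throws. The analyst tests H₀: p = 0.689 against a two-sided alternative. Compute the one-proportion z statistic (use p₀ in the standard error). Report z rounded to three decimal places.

p̂ = 72/127 ≈ 0.56693.
Standard error under H₀: √(0.689×0.311/127) = 0.04108.
z = (0.56693 − 0.689)/0.04108 = -0.12207/0.04108 = -2.972.

z = -2.972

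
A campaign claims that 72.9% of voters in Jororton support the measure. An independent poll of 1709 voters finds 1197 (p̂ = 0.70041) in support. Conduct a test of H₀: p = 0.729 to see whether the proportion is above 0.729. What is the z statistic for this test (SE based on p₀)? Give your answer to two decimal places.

z = -2.66

p̂ = 1197/1709 = 0.70041.
SE = √(p₀(1−p₀)/n) = √(0.19756/1709) = 0.01075.
z = (0.70041 − 0.729)/0.01075 = -0.02859/0.01075 = -2.66.
p-value = P(Z > -2.659) ≈ 0.9961.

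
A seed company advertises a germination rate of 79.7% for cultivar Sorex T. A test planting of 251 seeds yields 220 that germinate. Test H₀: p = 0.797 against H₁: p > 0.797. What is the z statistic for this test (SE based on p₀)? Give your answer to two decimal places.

p̂ = 220/251 ≈ 0.8765.
Under H₀, SE = √(0.797·0.203/251) = √(0.000644586) = 0.0254.
z = (0.8765 − 0.797)/0.0254 = 0.0795/0.0254 = 3.13.

z = 3.13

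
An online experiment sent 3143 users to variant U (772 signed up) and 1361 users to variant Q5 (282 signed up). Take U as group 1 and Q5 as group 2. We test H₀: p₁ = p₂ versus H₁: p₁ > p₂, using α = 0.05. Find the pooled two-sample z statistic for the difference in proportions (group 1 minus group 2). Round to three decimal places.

p̂₁ = 772/3143 ≈ 0.24563, p̂₂ = 282/1361 ≈ 0.20720.
Pooled p̂ = (772+282)/(3143+1361) = 1054/4504 = 0.23401.
SE = √(0.179252 × 0.00105292) = 0.01374.
z = (0.24563 − 0.20720)/0.01374 = 0.03843/0.01374 = 2.797.
p-value = P(Z > 2.797) ≈ 0.0026, so at α = 0.05 we reject H₀.

z = 2.797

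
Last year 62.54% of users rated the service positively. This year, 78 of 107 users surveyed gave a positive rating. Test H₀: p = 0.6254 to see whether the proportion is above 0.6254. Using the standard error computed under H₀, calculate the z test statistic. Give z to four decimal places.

p̂ = 78/107 ≈ 0.728972.
Standard error under H₀: √(0.6254×0.3746/107) = 0.046792.
z = (0.728972 − 0.6254)/0.046792 = 0.103572/0.046792 = 2.2135.
p-value = P(Z > 2.213) ≈ 0.0134.

z = 2.2135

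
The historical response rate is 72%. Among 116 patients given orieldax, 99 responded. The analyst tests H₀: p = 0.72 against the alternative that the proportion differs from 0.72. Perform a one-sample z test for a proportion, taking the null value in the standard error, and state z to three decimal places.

p̂ = 99/116 = 0.85345.
SE = √(p₀(1−p₀)/n) = √(0.2016/116) = 0.04169.
z = (0.85345 − 0.72)/0.04169 = 0.13345/0.04169 = 3.201.

z = 3.201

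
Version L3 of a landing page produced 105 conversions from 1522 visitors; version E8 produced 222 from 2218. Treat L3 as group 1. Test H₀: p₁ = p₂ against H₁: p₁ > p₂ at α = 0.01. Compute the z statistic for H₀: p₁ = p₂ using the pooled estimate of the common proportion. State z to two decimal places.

z = -3.31

p̂₁ = 105/1522 ≈ 0.0690, p̂₂ = 222/2218 ≈ 0.1001.
Pooled p̂ = (105+222)/(1522+2218) = 327/3740 = 0.0874.
SE = √(0.0797886 × 0.00110789) = 0.0094.
z = (0.0690 − 0.1001)/0.0094 = -0.0311/0.0094 = -3.31.
p-value = P(Z > -3.308) ≈ 0.9995. With α = 0.01, fail to reject H₀.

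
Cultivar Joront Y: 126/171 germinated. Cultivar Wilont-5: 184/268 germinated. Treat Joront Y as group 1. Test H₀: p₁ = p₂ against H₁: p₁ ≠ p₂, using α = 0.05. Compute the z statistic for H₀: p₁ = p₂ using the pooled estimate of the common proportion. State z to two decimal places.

p̂₁ = 126/171 = 0.7368, p̂₂ = 184/268 = 0.6866.
Pooled p̂ = (126+184)/(171+268) = 310/439 = 0.7062.
SE = √(p̂(1−p̂)(1/n₁+1/n₂)) = √(0.7062·0.2938·0.0095793) = √(0.00198772) = 0.0446.
z = (0.7368 − 0.6866)/0.0446 = 0.0502/0.0446 = 1.13.
Two-sided p-value ≈ 2·Φ(−1.128) = 0.2595; since p > α = 0.05, fail to reject H₀.

z = 1.13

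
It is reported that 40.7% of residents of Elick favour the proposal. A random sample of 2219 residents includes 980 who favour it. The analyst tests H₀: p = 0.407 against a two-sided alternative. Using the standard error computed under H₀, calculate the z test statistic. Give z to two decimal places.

z = 3.32

p̂ = 980/2219 ≈ 0.44164.
Standard error under H₀: √(0.407×0.593/2219) = 0.01043.
z = (0.44164 − 0.407)/0.01043 = 0.03464/0.01043 = 3.32.
Two-sided p-value ≈ 2·Φ(−3.322) = 0.0009.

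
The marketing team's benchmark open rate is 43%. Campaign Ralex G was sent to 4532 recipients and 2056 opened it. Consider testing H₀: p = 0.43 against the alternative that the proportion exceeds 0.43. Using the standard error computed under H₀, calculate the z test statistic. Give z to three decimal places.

z = 3.218

p̂ = 2056/4532 ≈ 0.453663.
SE = √(p₀(1−p₀)/n) = √(0.2451/4532) = 0.007354.
z = (0.453663 − 0.43)/0.007354 = 0.023663/0.007354 = 3.218.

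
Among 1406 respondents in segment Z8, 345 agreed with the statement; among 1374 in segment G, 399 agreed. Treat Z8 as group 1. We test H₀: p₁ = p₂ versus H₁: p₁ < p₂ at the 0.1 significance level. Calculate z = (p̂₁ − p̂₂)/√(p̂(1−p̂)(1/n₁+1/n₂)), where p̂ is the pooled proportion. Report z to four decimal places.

p̂₁ = 345/1406 ≈ 0.2453770, p̂₂ = 399/1374 ≈ 0.2903930.
Pooled p̂ = (345+399)/(1406+1374) = 744/2780 = 0.2676259.
SE = √(0.196002 × 0.00143904) = 0.0167945.
z = (0.2453770 − 0.2903930)/0.0167945 = -0.0450160/0.0167945 = -2.6804.
p-value = P(Z < -2.680) ≈ 0.0037; since p < α = 0.1, reject H₀.

z = -2.6804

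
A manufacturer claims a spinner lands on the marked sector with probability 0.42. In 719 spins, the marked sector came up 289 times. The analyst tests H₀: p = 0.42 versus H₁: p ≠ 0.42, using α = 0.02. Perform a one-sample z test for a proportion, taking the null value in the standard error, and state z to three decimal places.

p̂ = 289/719 ≈ 0.401947.
SE = √(p₀(1−p₀)/n) = √(0.2436/719) = 0.018407.
z = (0.401947 − 0.42)/0.018407 = -0.018053/0.018407 = -0.981.
Two-sided p-value ≈ 2·Φ(−0.981) = 0.3267. With α = 0.02, fail to reject H₀.

z = -0.981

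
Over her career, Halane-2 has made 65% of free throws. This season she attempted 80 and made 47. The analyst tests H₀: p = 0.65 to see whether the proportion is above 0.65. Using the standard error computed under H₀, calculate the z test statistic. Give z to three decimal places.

p̂ = 47/80 ≈ 0.58750.
Standard error under H₀: √(0.65×0.35/80) = 0.05333.
z = (0.58750 − 0.65)/0.05333 = -0.06250/0.05333 = -1.172.
p-value = P(Z > -1.172) ≈ 0.8794.

z = -1.172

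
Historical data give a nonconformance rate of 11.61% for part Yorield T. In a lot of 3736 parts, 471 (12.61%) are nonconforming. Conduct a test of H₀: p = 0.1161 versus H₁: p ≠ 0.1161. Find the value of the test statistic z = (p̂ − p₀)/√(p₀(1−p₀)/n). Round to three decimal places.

z = 1.902

p̂ = 471/3736 = 0.126071.
Standard error under H₀: √(0.1161×0.8839/3736) = 0.005241.
z = (0.126071 − 0.1161)/0.005241 = 0.009971/0.005241 = 1.902.
p-value = 2·P(Z > 1.902) ≈ 0.0571.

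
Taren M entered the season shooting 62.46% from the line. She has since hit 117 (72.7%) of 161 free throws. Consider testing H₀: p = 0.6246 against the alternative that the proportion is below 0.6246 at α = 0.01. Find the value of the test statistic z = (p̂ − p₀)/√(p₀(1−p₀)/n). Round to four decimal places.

p̂ = 117/161 ≈ 0.726708.
SE = √(p₀(1−p₀)/n) = √(0.23447/161) = 0.038162.
z = (0.726708 − 0.6246)/0.038162 = 0.102108/0.038162 = 2.6756.
p-value = P(Z < 2.676) ≈ 0.9963; since p > α = 0.01, fail to reject H₀.

z = 2.6756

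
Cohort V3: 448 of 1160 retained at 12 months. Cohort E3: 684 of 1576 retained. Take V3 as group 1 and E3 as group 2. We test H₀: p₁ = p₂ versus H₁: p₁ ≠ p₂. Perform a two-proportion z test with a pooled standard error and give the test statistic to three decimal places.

z = -2.509

p̂₁ = 448/1160 ≈ 0.38621, p̂₂ = 684/1576 ≈ 0.43401.
Pooled p̂ = (448+684)/(1160+1576) = 1132/2736 = 0.41374.
SE = √(0.24256 × 0.00149659) = 0.01905.
z = (0.38621 − 0.43401)/0.01905 = -0.04780/0.01905 = -2.509.
Two-sided p-value ≈ 2·Φ(−2.509) = 0.0121.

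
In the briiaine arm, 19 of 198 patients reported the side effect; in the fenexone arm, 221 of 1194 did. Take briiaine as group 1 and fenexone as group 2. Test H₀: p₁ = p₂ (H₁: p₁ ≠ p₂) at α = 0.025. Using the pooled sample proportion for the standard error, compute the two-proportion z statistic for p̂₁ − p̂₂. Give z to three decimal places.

z = -3.075

p̂₁ = 19/198 ≈ 0.09596, p̂₂ = 221/1194 ≈ 0.18509.
Pooled p̂ = (19+221)/(198+1194) = 240/1392 = 0.17241.
SE = √(0.142687 × 0.00588803) = 0.02899.
z = (0.09596 − 0.18509)/0.02899 = -0.08913/0.02899 = -3.075.
p-value = 2·P(Z > 3.075) ≈ 0.0021, so at α = 0.025 we reject H₀.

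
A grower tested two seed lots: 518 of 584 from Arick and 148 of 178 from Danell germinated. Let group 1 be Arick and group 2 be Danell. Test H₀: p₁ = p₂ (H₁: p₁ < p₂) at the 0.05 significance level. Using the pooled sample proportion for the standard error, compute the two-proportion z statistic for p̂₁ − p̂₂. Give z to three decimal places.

p̂₁ = 518/584 ≈ 0.886986, p̂₂ = 148/178 ≈ 0.831461.
Pooled p̂ = (518+148)/(584+178) = 666/762 = 0.874016.
SE = √(0.110112 × 0.00733031) = 0.028410.
z = (0.886986 − 0.831461)/0.028410 = 0.055525/0.028410 = 1.954.
p-value = P(Z < 1.954) ≈ 0.9747. With α = 0.05, fail to reject H₀.

z = 1.954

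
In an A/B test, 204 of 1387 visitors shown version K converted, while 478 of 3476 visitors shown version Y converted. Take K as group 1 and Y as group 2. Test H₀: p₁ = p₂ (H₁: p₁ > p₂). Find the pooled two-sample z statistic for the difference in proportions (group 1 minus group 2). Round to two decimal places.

p̂₁ = 204/1387 ≈ 0.1471, p̂₂ = 478/3476 ≈ 0.1375.
Pooled p̂ = (204+478)/(1387+3476) = 682/4863 = 0.1402.
SE = √(0.120575 × 0.00100867) = 0.0110.
z = (0.1471 − 0.1375)/0.0110 = 0.0096/0.0110 = 0.87.
p-value = P(Z > 0.867) ≈ 0.1929.

z = 0.87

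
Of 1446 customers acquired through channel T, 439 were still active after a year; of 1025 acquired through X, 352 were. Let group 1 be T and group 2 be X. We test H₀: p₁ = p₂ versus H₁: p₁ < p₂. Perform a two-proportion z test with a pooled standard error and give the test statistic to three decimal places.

z = -2.090

p̂₁ = 439/1446 ≈ 0.30360, p̂₂ = 352/1025 ≈ 0.34341.
Pooled p̂ = (439+352)/(1446+1025) = 791/2471 = 0.32011.
SE = √(p̂(1−p̂)(1/n₁+1/n₂)) = √(0.32011·0.67989·0.00166717) = √(0.000362845) = 0.01905.
z = (0.30360 − 0.34341)/0.01905 = -0.03981/0.01905 = -2.090.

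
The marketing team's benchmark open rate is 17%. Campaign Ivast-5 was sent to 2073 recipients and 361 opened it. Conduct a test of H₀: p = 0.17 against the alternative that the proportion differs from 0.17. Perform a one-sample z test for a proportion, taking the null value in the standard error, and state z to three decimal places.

p̂ = 361/2073 ≈ 0.17414.
SE = √(p₀(1−p₀)/n) = √(0.1411/2073) = 0.00825.
z = (0.17414 − 0.17)/0.00825 = 0.00414/0.00825 = 0.502.

z = 0.502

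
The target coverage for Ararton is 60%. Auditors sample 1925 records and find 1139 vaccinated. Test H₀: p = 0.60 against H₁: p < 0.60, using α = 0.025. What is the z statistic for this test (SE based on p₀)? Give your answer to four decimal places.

p̂ = 1139/1925 = 0.591688.
Under H₀, SE = √(0.6·0.4/1925) = √(0.000124675) = 0.011166.
z = (0.591688 − 0.6)/0.011166 = -0.008312/0.011166 = -0.7444.
p-value = P(Z < -0.744) ≈ 0.2283; since p > α = 0.025, fail to reject H₀.

z = -0.7444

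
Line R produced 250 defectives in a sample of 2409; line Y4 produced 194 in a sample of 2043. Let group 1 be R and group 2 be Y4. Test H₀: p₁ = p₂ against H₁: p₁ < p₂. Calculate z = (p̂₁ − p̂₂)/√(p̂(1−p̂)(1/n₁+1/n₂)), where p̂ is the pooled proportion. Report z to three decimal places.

p̂₁ = 250/2409 = 0.10378, p̂₂ = 194/2043 = 0.09496.
Pooled p̂ = (250+194)/(2409+2043) = 444/4452 = 0.09973.
SE = √(p̂(1−p̂)(1/n₁+1/n₂)) = √(0.09973·0.90027·0.000904586) = √(8.12176e-05) = 0.00901.
z = (0.10378 − 0.09496)/0.00901 = 0.00882/0.00901 = 0.979.
p-value = P(Z < 0.979) ≈ 0.8361.

z = 0.979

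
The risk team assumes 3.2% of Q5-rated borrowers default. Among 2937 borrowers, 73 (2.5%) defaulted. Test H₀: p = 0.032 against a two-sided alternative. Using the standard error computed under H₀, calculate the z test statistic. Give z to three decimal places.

p̂ = 73/2937 = 0.024855.
Standard error under H₀: √(0.032×0.968/2937) = 0.003248.
z = (0.024855 − 0.032)/0.003248 = -0.007145/0.003248 = -2.200.

z = -2.200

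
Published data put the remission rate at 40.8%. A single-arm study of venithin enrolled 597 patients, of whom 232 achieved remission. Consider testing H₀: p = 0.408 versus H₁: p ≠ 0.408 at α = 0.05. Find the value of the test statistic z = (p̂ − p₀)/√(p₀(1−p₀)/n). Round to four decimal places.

z = -0.9640

p̂ = 232/597 = 0.388610.
Standard error under H₀: √(0.408×0.592/597) = 0.020114.
z = (0.388610 − 0.408)/0.020114 = -0.019390/0.020114 = -0.9640.
p-value = 2·P(Z > 0.964) ≈ 0.3350; since p > α = 0.05, fail to reject H₀.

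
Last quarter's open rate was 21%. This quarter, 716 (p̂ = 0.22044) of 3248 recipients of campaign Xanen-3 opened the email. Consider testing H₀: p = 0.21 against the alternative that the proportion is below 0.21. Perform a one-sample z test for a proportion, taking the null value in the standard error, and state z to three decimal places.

z = 1.461

p̂ = 716/3248 ≈ 0.220443.
SE = √(p₀(1−p₀)/n) = √(0.1659/3248) = 0.007147.
z = (0.220443 − 0.21)/0.007147 = 0.010443/0.007147 = 1.461.
p-value = P(Z < 1.461) ≈ 0.9280.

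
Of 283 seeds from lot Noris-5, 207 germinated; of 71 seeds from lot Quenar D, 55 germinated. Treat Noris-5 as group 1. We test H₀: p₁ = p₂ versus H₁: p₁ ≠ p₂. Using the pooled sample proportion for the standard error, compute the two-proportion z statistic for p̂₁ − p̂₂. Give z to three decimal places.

z = -0.742

p̂₁ = 207/283 ≈ 0.73145, p̂₂ = 55/71 ≈ 0.77465.
Pooled p̂ = (207+55)/(283+71) = 262/354 = 0.74011.
SE = √(0.192346 × 0.0176181) = 0.05821.
z = (0.73145 − 0.77465)/0.05821 = -0.04320/0.05821 = -0.742.
Two-sided p-value ≈ 2·Φ(−0.742) = 0.4580.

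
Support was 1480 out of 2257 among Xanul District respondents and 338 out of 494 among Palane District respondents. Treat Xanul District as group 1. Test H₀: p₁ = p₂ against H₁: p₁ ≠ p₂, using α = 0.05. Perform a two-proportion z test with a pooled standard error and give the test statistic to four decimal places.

p̂₁ = 1480/2257 ≈ 0.655738, p̂₂ = 338/494 ≈ 0.684211.
Pooled p̂ = (1480+338)/(2257+494) = 1818/2751 = 0.660851.
SE = √(0.224127 × 0.00246736) = 0.023516.
z = (0.655738 − 0.684211)/0.023516 = -0.028473/0.023516 = -1.2108.
Two-sided p-value ≈ 2·Φ(−1.211) = 0.2260, so at α = 0.05 we fail to reject H₀.

z = -1.2108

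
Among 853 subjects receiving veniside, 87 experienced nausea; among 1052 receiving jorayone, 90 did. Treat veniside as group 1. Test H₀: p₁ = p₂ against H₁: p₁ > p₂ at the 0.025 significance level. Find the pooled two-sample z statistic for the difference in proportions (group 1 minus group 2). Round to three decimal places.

p̂₁ = 87/853 = 0.10199, p̂₂ = 90/1052 = 0.08555.
Pooled p̂ = (87+90)/(853+1052) = 177/1905 = 0.09291.
SE = √(0.0842805 × 0.0021229) = 0.01338.
z = (0.10199 − 0.08555)/0.01338 = 0.01644/0.01338 = 1.229.
p-value = P(Z > 1.229) ≈ 0.1095. With α = 0.025, fail to reject H₀.

z = 1.229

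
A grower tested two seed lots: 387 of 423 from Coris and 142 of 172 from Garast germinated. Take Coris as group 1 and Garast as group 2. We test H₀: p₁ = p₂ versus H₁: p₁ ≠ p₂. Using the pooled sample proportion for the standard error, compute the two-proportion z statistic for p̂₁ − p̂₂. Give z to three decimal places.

p̂₁ = 387/423 = 0.91489, p̂₂ = 142/172 = 0.82558.
Pooled p̂ = (387+142)/(423+172) = 529/595 = 0.88908.
SE = √(0.0986202 × 0.00817802) = 0.02840.
z = (0.91489 − 0.82558)/0.02840 = 0.08931/0.02840 = 3.145.
Two-sided p-value ≈ 2·Φ(−3.145) = 0.0017.

z = 3.145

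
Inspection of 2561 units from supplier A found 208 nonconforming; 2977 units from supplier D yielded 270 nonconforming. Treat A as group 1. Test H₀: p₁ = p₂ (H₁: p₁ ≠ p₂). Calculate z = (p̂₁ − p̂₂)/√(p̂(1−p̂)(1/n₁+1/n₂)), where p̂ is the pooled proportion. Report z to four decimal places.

z = -1.2521

p̂₁ = 208/2561 = 0.081218, p̂₂ = 270/2977 = 0.090695.
Pooled p̂ = (208+270)/(2561+2977) = 478/5538 = 0.086313.
SE = √(0.0788629 × 0.000726381) = 0.007569.
z = (0.081218 − 0.090695)/0.007569 = -0.009477/0.007569 = -1.2521.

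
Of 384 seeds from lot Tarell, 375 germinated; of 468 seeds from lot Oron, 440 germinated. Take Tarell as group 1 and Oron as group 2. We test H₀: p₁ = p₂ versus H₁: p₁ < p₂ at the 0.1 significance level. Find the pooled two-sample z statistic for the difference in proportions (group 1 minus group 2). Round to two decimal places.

p̂₁ = 375/384 ≈ 0.97656, p̂₂ = 440/468 ≈ 0.94017.
Pooled p̂ = (375+440)/(384+468) = 815/852 = 0.95657.
SE = √(p̂(1−p̂)(1/n₁+1/n₂)) = √(0.95657·0.04343·0.00474092) = √(0.000196944) = 0.01403.
z = (0.97656 − 0.94017)/0.01403 = 0.03639/0.01403 = 2.59.
p-value = P(Z < 2.593) ≈ 0.9952, so at α = 0.1 we fail to reject H₀.

z = 2.59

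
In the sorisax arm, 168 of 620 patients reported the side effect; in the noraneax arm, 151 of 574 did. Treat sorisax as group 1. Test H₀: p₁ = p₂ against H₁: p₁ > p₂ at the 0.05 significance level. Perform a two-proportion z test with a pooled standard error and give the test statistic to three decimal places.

z = 0.308

p̂₁ = 168/620 = 0.27097, p̂₂ = 151/574 = 0.26307.
Pooled p̂ = (168+151)/(620+574) = 319/1194 = 0.26717.
SE = √(p̂(1−p̂)(1/n₁+1/n₂)) = √(0.26717·0.73283·0.00335506) = √(0.000656887) = 0.02563.
z = (0.27097 − 0.26307)/0.02563 = 0.00790/0.02563 = 0.308.
p-value = P(Z > 0.308) ≈ 0.3789; since p > α = 0.05, fail to reject H₀.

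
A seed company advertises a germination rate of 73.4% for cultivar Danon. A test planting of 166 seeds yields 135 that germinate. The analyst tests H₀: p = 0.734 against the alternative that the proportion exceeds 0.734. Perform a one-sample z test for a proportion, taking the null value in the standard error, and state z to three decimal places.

z = 2.311

p̂ = 135/166 = 0.813253.
Standard error under H₀: √(0.734×0.266/166) = 0.034295.
z = (0.813253 − 0.734)/0.034295 = 0.079253/0.034295 = 2.311.
p-value = P(Z > 2.311) ≈ 0.0104.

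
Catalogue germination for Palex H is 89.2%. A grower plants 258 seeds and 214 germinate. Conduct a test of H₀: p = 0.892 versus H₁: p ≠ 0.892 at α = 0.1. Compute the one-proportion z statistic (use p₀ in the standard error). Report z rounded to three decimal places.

z = -3.237

p̂ = 214/258 = 0.82946.
SE = √(p₀(1−p₀)/n) = √(0.096336/258) = 0.01932.
z = (0.82946 − 0.892)/0.01932 = -0.06254/0.01932 = -3.237.
p-value = 2·P(Z > 3.237) ≈ 0.0012; since p < α = 0.1, reject H₀.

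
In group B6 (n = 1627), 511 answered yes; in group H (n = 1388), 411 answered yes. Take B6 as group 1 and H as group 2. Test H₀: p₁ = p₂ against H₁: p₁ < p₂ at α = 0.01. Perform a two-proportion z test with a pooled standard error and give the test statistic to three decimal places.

z = 1.067

p̂₁ = 511/1627 = 0.31407, p̂₂ = 411/1388 = 0.29611.
Pooled p̂ = (511+411)/(1627+1388) = 922/3015 = 0.30580.
SE = √(0.212288 × 0.00133509) = 0.01684.
z = (0.31407 − 0.29611)/0.01684 = 0.01796/0.01684 = 1.067.
p-value = P(Z < 1.067) ≈ 0.8570; since p > α = 0.01, fail to reject H₀.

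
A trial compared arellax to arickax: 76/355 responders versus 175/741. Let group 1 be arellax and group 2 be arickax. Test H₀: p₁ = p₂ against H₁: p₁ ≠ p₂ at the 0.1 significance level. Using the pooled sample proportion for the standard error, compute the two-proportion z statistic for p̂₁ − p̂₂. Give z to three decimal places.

p̂₁ = 76/355 ≈ 0.214085, p̂₂ = 175/741 ≈ 0.236167.
Pooled p̂ = (76+175)/(355+741) = 251/1096 = 0.229015.
SE = √(p̂(1−p̂)(1/n₁+1/n₂)) = √(0.229015·0.770985·0.00416643) = √(0.000735654) = 0.027123.
z = (0.214085 − 0.236167)/0.027123 = -0.022082/0.027123 = -0.814.
p-value = 2·P(Z > 0.814) ≈ 0.4155, so at α = 0.1 we fail to reject H₀.

z = -0.814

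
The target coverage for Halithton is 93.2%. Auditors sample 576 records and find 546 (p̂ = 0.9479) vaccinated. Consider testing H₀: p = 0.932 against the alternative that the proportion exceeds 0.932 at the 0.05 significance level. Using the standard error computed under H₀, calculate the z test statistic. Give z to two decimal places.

p̂ = 546/576 = 0.94792.
Under H₀, SE = √(0.932·0.068/576) = √(0.000110028) = 0.01049.
z = (0.94792 − 0.932)/0.01049 = 0.01592/0.01049 = 1.52.
p-value = P(Z > 1.517) ≈ 0.0646; since p > α = 0.05, fail to reject H₀.

z = 1.52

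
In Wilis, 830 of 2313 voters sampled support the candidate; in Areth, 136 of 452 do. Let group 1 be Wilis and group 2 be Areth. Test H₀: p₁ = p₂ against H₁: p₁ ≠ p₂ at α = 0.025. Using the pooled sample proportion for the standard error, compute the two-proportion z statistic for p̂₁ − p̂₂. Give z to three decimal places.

p̂₁ = 830/2313 ≈ 0.35884, p̂₂ = 136/452 ≈ 0.30088.
Pooled p̂ = (830+136)/(2313+452) = 966/2765 = 0.34937.
SE = √(p̂(1−p̂)(1/n₁+1/n₂)) = √(0.34937·0.65063·0.00264473) = √(0.000601172) = 0.02452.
z = (0.35884 − 0.30088)/0.02452 = 0.05796/0.02452 = 2.364.
Two-sided p-value ≈ 2·Φ(−2.364) = 0.0181. With α = 0.025, reject H₀.

z = 2.364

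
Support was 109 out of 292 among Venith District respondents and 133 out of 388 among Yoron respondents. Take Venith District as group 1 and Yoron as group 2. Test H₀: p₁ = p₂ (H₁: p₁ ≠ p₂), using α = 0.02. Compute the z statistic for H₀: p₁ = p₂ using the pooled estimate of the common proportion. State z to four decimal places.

p̂₁ = 109/292 ≈ 0.373288, p̂₂ = 133/388 ≈ 0.342784.
Pooled p̂ = (109+133)/(292+388) = 242/680 = 0.355882.
SE = √(0.22923 × 0.00600198) = 0.037092.
z = (0.373288 − 0.342784)/0.037092 = 0.030504/0.037092 = 0.8224.
Two-sided p-value ≈ 2·Φ(−0.822) = 0.4109; since p > α = 0.02, fail to reject H₀.

z = 0.8224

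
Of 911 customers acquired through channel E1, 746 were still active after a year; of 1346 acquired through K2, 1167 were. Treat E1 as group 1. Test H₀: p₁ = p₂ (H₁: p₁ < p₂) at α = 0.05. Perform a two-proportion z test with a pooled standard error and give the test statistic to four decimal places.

z = -3.1214

p̂₁ = 746/911 = 0.8188804, p̂₂ = 1167/1346 = 0.8670134.
Pooled p̂ = (746+1167)/(911+1346) = 1913/2257 = 0.8475853.
SE = √(p̂(1−p̂)(1/n₁+1/n₂)) = √(0.8475853·0.1524147·0.00184064) = √(0.000237782) = 0.0154202.
z = (0.8188804 − 0.8670134)/0.0154202 = -0.0481330/0.0154202 = -3.1214.
p-value = P(Z < -3.121) ≈ 0.0009, so at α = 0.05 we reject H₀.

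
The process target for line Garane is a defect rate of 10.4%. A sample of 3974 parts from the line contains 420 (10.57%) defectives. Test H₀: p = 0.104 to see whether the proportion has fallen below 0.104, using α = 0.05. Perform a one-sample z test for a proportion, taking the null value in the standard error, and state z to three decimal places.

z = 0.348

p̂ = 420/3974 = 0.105687.
Under H₀, SE = √(0.104·0.896/3974) = √(2.34484e-05) = 0.004842.
z = (0.105687 − 0.104)/0.004842 = 0.001687/0.004842 = 0.348.
p-value = P(Z < 0.348) ≈ 0.6362; since p > α = 0.05, fail to reject H₀.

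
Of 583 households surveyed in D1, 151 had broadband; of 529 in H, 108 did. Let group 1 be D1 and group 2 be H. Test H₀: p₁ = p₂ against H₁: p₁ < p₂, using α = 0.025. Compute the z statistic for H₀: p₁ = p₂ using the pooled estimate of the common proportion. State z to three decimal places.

z = 2.161

p̂₁ = 151/583 ≈ 0.25901, p̂₂ = 108/529 ≈ 0.20416.
Pooled p̂ = (151+108)/(583+529) = 259/1112 = 0.23291.
SE = √(0.178665 × 0.00360563) = 0.02538.
z = (0.25901 − 0.20416)/0.02538 = 0.05485/0.02538 = 2.161.
p-value = P(Z < 2.161) ≈ 0.9846. With α = 0.025, fail to reject H₀.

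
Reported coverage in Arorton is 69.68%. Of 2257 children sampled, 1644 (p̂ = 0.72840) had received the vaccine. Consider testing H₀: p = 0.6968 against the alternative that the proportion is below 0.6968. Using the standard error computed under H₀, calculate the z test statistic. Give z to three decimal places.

z = 3.266

p̂ = 1644/2257 = 0.728401.
Standard error under H₀: √(0.6968×0.3032/2257) = 0.009675.
z = (0.728401 − 0.6968)/0.009675 = 0.031601/0.009675 = 3.266.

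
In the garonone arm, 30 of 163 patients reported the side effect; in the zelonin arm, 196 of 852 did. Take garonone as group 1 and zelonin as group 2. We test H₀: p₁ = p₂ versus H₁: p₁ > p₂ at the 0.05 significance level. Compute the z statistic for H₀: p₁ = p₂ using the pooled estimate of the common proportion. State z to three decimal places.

p̂₁ = 30/163 ≈ 0.18405, p̂₂ = 196/852 ≈ 0.23005.
Pooled p̂ = (30+196)/(163+852) = 226/1015 = 0.22266.
SE = √(0.173083 × 0.00730868) = 0.03557.
z = (0.18405 − 0.23005)/0.03557 = -0.04600/0.03557 = -1.293.
p-value = P(Z > -1.293) ≈ 0.9020; since p > α = 0.05, fail to reject H₀.

z = -1.293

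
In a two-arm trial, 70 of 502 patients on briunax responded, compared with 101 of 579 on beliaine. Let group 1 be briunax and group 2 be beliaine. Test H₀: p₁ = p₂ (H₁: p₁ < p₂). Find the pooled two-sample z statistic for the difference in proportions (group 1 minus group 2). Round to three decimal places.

p̂₁ = 70/502 = 0.13944, p̂₂ = 101/579 = 0.17444.
Pooled p̂ = (70+101)/(502+579) = 171/1081 = 0.15819.
SE = √(0.133164 × 0.00371915) = 0.02225.
z = (0.13944 − 0.17444)/0.02225 = -0.03500/0.02225 = -1.573.
p-value = P(Z < -1.573) ≈ 0.0579.

z = -1.573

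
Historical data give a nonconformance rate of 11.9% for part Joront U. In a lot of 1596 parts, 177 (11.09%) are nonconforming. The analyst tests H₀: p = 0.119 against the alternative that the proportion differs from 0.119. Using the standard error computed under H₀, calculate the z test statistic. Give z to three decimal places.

z = -0.999

p̂ = 177/1596 = 0.110902.
Under H₀, SE = √(0.119·0.881/1596) = √(6.56886e-05) = 0.008105.
z = (0.110902 − 0.119)/0.008105 = -0.008098/0.008105 = -0.999.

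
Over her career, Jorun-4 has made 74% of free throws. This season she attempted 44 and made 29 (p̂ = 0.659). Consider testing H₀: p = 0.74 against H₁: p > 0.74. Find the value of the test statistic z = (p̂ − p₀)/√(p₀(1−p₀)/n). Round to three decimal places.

z = -1.224

p̂ = 29/44 ≈ 0.659091.
SE = √(p₀(1−p₀)/n) = √(0.1924/44) = 0.066127.
z = (0.659091 − 0.74)/0.066127 = -0.080909/0.066127 = -1.224.
p-value = P(Z > -1.224) ≈ 0.8894.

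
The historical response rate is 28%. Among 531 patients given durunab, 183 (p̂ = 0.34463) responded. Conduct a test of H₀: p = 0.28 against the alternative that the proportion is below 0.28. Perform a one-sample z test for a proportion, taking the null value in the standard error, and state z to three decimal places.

z = 3.317

p̂ = 183/531 ≈ 0.344633.
Standard error under H₀: √(0.28×0.72/531) = 0.019485.
z = (0.344633 − 0.28)/0.019485 = 0.064633/0.019485 = 3.317.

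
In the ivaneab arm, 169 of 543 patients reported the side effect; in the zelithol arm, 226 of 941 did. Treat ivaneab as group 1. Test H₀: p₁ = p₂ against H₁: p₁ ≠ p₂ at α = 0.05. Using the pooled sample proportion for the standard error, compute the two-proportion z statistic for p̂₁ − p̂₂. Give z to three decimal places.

z = 2.984

p̂₁ = 169/543 ≈ 0.311234, p̂₂ = 226/941 ≈ 0.240170.
Pooled p̂ = (169+226)/(543+941) = 395/1484 = 0.266173.
SE = √(p̂(1−p̂)(1/n₁+1/n₂)) = √(0.266173·0.733827·0.00290432) = √(0.000567285) = 0.023818.
z = (0.311234 − 0.240170)/0.023818 = 0.071064/0.023818 = 2.984.
p-value = 2·P(Z > 2.984) ≈ 0.0028, so at α = 0.05 we reject H₀.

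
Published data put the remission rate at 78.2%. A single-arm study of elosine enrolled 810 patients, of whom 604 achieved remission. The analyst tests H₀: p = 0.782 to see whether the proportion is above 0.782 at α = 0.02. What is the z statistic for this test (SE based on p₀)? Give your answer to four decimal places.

p̂ = 604/810 ≈ 0.7456790.
SE = √(p₀(1−p₀)/n) = √(0.17048/810) = 0.0145074.
z = (0.7456790 − 0.782)/0.0145074 = -0.0363210/0.0145074 = -2.5036.
p-value = P(Z > -2.504) ≈ 0.9939. With α = 0.02, fail to reject H₀.

z = -2.5036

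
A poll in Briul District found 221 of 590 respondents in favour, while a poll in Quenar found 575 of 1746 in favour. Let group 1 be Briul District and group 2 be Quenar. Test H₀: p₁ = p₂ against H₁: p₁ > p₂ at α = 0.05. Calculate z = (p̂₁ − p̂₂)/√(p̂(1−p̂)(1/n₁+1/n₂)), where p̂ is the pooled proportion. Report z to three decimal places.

z = 2.005

p̂₁ = 221/590 ≈ 0.37458, p̂₂ = 575/1746 ≈ 0.32932.
Pooled p̂ = (221+575)/(590+1746) = 796/2336 = 0.34075.
SE = √(0.224641 × 0.00226765) = 0.02257.
z = (0.37458 − 0.32932)/0.02257 = 0.04526/0.02257 = 2.005.
p-value = P(Z > 2.005) ≈ 0.0225; since p < α = 0.05, reject H₀.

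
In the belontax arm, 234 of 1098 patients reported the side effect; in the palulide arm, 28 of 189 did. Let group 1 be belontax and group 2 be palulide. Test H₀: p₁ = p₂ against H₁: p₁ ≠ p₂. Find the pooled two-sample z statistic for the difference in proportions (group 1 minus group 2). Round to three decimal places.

z = 2.049

p̂₁ = 234/1098 = 0.21311, p̂₂ = 28/189 = 0.14815.
Pooled p̂ = (234+28)/(1098+189) = 262/1287 = 0.20357.
SE = √(0.162132 × 0.00620175) = 0.03171.
z = (0.21311 − 0.14815)/0.03171 = 0.06496/0.03171 = 2.049.
p-value = 2·P(Z > 2.049) ≈ 0.0405.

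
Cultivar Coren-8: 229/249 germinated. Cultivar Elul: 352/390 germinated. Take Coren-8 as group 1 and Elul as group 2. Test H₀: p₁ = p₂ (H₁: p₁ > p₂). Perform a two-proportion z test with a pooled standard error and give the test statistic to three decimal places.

z = 0.734

p̂₁ = 229/249 = 0.919679, p̂₂ = 352/390 = 0.902564.
Pooled p̂ = (229+352)/(249+390) = 581/639 = 0.909233.
SE = √(0.0825282 × 0.00658017) = 0.023303.
z = (0.919679 − 0.902564)/0.023303 = 0.017115/0.023303 = 0.734.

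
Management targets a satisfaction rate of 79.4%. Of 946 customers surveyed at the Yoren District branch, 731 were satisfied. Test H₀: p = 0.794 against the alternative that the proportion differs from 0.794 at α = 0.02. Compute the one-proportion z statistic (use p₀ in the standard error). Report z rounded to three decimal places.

p̂ = 731/946 ≈ 0.772727.
Standard error under H₀: √(0.794×0.206/946) = 0.013149.
z = (0.772727 − 0.794)/0.013149 = -0.021273/0.013149 = -1.618.
p-value = 2·P(Z > 1.618) ≈ 0.1057, so at α = 0.02 we fail to reject H₀.

z = -1.618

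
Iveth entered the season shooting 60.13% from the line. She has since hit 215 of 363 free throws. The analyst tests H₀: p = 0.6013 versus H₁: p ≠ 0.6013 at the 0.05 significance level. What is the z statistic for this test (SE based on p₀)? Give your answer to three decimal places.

p̂ = 215/363 = 0.59229.
Under H₀, SE = √(0.6013·0.3987/363) = √(0.000660436) = 0.02570.
z = (0.59229 − 0.6013)/0.02570 = -0.00901/0.02570 = -0.351.
Two-sided p-value ≈ 2·Φ(−0.351) = 0.7258. With α = 0.05, fail to reject H₀.

z = -0.351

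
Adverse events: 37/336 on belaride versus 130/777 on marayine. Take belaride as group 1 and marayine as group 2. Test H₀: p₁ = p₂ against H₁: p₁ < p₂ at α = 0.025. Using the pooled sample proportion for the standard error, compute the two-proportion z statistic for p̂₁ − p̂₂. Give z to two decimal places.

p̂₁ = 37/336 ≈ 0.1101, p̂₂ = 130/777 ≈ 0.1673.
Pooled p̂ = (37+130)/(336+777) = 167/1113 = 0.1500.
SE = √(0.127531 × 0.00426319) = 0.0233.
z = (0.1101 − 0.1673)/0.0233 = -0.0572/0.0233 = -2.45.
p-value = P(Z < -2.453) ≈ 0.0071. With α = 0.025, reject H₀.

z = -2.45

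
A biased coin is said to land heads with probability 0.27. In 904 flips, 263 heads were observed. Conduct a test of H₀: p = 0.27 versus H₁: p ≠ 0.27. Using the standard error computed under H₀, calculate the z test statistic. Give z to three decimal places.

p̂ = 263/904 = 0.29093.
SE = √(p₀(1−p₀)/n) = √(0.1971/904) = 0.01477.
z = (0.29093 − 0.27)/0.01477 = 0.02093/0.01477 = 1.417.

z = 1.417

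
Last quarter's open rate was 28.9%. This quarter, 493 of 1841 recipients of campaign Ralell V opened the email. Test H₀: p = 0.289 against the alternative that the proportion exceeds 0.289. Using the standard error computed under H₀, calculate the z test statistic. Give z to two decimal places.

p̂ = 493/1841 ≈ 0.26779.
Under H₀, SE = √(0.289·0.711/1841) = √(0.000111613) = 0.01056.
z = (0.26779 − 0.289)/0.01056 = -0.02121/0.01056 = -2.01.
p-value = P(Z > -2.008) ≈ 0.9777.

z = -2.01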